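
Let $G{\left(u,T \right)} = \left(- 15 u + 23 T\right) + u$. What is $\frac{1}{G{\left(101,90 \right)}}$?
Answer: $\frac{1}{656} \approx 0.0015244$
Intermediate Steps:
$G{\left(u,T \right)} = - 14 u + 23 T$
$\frac{1}{G{\left(101,90 \right)}} = \frac{1}{\left(-14\right) 101 + 23 \cdot 90} = \frac{1}{-1414 + 2070} = \frac{1}{656}$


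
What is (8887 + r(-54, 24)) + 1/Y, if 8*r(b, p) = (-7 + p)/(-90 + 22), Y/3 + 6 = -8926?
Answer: 1905081709/214368 ≈ 8887.0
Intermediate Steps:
Y = -26796 (Y = -18 + 3*(-8926) = -18 - 26778 = -26796)
r(b, p) = 7/544 - p/544 (r(b, p) = ((-7 + p)/(-90 + 22))/8 = ((-7 + p)/(-68))/8 = ((-7 + p)*(-1/68))/8 = (7/68 - p/68)/8 = 7/544 - p/544)
(8887 + r(-54, 24)) + 1/Y = (8887 + (7/544 - 1/544*24)) + 1/(-26796) = (8887 + (7/544 - 3/68)) - 1/26796 = (8887 - 1/32) - 1/26796 = 284383/32 - 1/26796 = 1905081709/214368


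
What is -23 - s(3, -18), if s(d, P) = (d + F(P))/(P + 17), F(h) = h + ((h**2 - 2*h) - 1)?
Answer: 321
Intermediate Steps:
F(h) = -1 + h**2 - h (F(h) = h + (-1 + h**2 - 2*h) = -1 + h**2 - h)
s(d, P) = (-1 + d + P**2 - P)/(17 + P) (s(d, P) = (d + (-1 + P**2 - P))/(P + 17) = (-1 + d + P**2 - P)/(17 + P))
-23 - s(3, -18) = -23 - (-1 + 3 + (-18)**2 - 1*(-18))/(17 - 18) = -23 - (-1 + 3 + 324 + 18)/(-1) = -23 - (-1)*344 = -23 - 1*(-344) = -23 + 344 = 321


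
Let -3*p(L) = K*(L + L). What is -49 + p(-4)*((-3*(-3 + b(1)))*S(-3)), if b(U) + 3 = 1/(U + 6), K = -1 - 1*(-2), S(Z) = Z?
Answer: -1327/7 ≈ -189.57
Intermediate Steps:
K = 1 (K = -1 + 2 = 1)
b(U) = -3 + 1/(6 + U) (b(U) = -3 + 1/(U + 6) = -3 + 1/(6 + U))
p(L) = -2*L/3 (p(L) = -(L + L)/3 = -2*L/3)
-49 + p(-4)*((-3*(-3 + b(1)))*S(-3)) = -49 + (-⅔*(-4))*(-3*(-3 + (-17 - 3*1)/(6 + 1))*(-3)) = -49 + 8*(-3*(-3 + (-17 - 3)/7)*(-3))/3 = -49 + 8*(-3*(-3 + (⅐)*(-20))*(-3))/3 = -49 + 8*(-3*(-3 - 20/7)*(-3))/3 = -49 + 8*(-3*(-41/7)*(-3))/3 = -49 + 8*((123/7)*(-3))/3 = -49 + (8/3)*(-369/7) = -49 - 984/7 = -1327/7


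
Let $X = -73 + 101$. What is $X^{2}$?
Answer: $784$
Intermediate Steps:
$X = 28$
$X^{2} = 28^{2} = 784$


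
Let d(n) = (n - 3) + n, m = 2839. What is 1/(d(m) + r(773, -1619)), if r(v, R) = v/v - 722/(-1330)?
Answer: 35/198679 ≈ 0.00017616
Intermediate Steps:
r(v, R) = 54/35 (r(v, R) = 1 - 722*(-1/1330) = 1 + 19/35 = 54/35)
d(n) = -3 + 2*n (d(n) = (-3 + n) + n = -3 + 2*n)
1/(d(m) + r(773, -1619)) = 1/((-3 + 2*2839) + 54/35) = 1/((-3 + 5678) + 54/35) = 1/(5675 + 54/35) = 1/(198679/35) = 35/198679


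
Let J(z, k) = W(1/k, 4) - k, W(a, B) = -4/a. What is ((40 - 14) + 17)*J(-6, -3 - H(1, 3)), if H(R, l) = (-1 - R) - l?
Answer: -430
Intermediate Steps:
H(R, l) = -1 - R - l
J(z, k) = -5*k (J(z, k) = -4*k - k = -5*k)
((40 - 14) + 17)*J(-6, -3 - H(1, 3)) = ((40 - 14) + 17)*(-5*(-3 - (-1 - 1*1 - 1*3))) = (26 + 17)*(-5*(-3 - (-1 - 1 - 3))) = 43*(-5*(-3 - 1*(-5))) = 43*(-5*(-3 + 5)) = 43*(-5*2) = 43*(-10) = -430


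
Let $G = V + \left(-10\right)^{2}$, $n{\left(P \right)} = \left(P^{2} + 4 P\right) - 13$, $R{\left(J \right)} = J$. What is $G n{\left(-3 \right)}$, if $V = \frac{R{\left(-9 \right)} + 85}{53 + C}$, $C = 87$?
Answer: $- \frac{56304}{35} \approx -1608.7$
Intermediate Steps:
$n{\left(P \right)} = -13 + P^{2} + 4 P$
$V = \frac{19}{35}$ ($V = \frac{-9 + 85}{53 + 87} = \frac{76}{140} = 76 \cdot \frac{1}{140} = \frac{19}{35} \approx 0.54286$)
$G = \frac{3519}{35}$ ($G = \frac{19}{35} + \left(-10\right)^{2} = \frac{19}{35} + 100 = \frac{3519}{35} \approx 100.54$)
$G n{\left(-3 \right)} = \frac{3519 \left(-13 + \left(-3\right)^{2} + 4 \left(-3\right)\right)}{35} = \frac{3519 \left(-13 + 9 - 12\right)}{35} = \frac{3519}{35} \left(-16\right) = - \frac{56304}{35}$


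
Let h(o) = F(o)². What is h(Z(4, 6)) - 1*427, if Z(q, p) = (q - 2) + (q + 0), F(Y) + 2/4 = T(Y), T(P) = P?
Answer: -1587/4 ≈ -396.75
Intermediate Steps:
F(Y) = -½ + Y
Z(q, p) = -2 + 2*q (Z(q, p) = (-2 + q) + q = -2 + 2*q)
h(o) = (-½ + o)²
h(Z(4, 6)) - 1*427 = (-1 + 2*(-2 + 2*4))²/4 - 1*427 = (-1 + 2*(-2 + 8))²/4 - 427 = (-1 + 2*6)²/4 - 427 = (-1 + 12)²/4 - 427 = (¼)*11² - 427 = (¼)*121 - 427 = 121/4 - 427 = -1587/4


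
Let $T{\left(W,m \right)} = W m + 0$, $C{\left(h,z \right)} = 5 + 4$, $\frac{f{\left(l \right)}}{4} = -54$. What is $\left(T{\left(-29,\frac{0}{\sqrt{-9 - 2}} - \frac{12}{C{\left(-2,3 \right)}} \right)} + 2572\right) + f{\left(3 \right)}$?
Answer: $\frac{7184}{3} \approx 2394.7$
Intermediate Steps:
$f{\left(l \right)} = -216$ ($f{\left(l \right)} = 4 \left(-54\right) = -216$)
$C{\left(h,z \right)} = 9$
$T{\left(W,m \right)} = W m$
$\left(T{\left(-29,\frac{0}{\sqrt{-9 - 2}} - \frac{12}{C{\left(-2,3 \right)}} \right)} + 2572\right) + f{\left(3 \right)} = \left(- 29 \left(\frac{0}{\sqrt{-9 - 2}} - \frac{12}{9}\right) + 2572\right) - 216 = \left(- 29 \left(\frac{0}{\sqrt{-11}} - \frac{4}{3}\right) + 2572\right) - 216 = \left(- 29 \left(\frac{0}{i \sqrt{11}} - \frac{4}{3}\right) + 2572\right) - 216 = \left(- 29 \left(0 \left(- \frac{i \sqrt{11}}{11}\right) - \frac{4}{3}\right) + 2572\right) - 216 = \left(- 29 \left(0 - \frac{4}{3}\right) + 2572\right) - 216 = \left(\left(-29\right) \left(- \frac{4}{3}\right) + 2572\right) - 216 = \left(\frac{116}{3} + 2572\right) - 216 = \frac{7832}{3} - 216 = \frac{7184}{3}$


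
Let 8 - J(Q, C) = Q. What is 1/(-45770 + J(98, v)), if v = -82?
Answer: -1/45860 ≈ -2.1805e-5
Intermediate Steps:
J(Q, C) = 8 - Q
1/(-45770 + J(98, v)) = 1/(-45770 + (8 - 1*98)) = 1/(-45770 + (8 - 98)) = 1/(-45770 - 90) = 1/(-45860) = -1/45860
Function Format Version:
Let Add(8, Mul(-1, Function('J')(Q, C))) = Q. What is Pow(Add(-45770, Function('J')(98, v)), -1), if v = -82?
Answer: Rational(-1, 45860) ≈ -2.1805e-5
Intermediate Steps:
Function('J')(Q, C) = Add(8, Mul(-1, Q))
Pow(Add(-45770, Function('J')(98, v)), -1) = Pow(Add(-45770, Add(8, Mul(-1, 98))), -1) = Pow(Add(-45770, Add(8, -98)), -1) = Pow(Add(-45770, -90), -1) = Pow(-45860, -1) = Rational(-1, 45860)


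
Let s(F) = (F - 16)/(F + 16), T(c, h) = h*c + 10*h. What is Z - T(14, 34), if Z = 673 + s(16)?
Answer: -143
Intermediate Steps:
T(c, h) = 10*h + c*h (T(c, h) = c*h + 10*h = 10*h + c*h)
s(F) = (-16 + F)/(16 + F)
Z = 673 (Z = 673 + (-16 + 16)/(16 + 16) = 673 + 0/32 = 673 + (1/32)*0 = 673 + 0 = 673)
Z - T(14, 34) = 673 - 34*(10 + 14) = 673 - 34*24 = 673 - 1*816 = 673 - 816 = -143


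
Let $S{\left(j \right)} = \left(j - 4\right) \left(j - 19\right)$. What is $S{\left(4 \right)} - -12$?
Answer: $12$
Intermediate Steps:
$S{\left(j \right)} = \left(-19 + j\right) \left(-4 + j\right)$ ($S{\left(j \right)} = \left(-4 + j\right) \left(-19 + j\right) = \left(-19 + j\right) \left(-4 + j\right)$)
$S{\left(4 \right)} - -12 = \left(76 + 4^{2} - 92\right) - -12 = \left(76 + 16 - 92\right) + 12 = 0 + 12 = 12$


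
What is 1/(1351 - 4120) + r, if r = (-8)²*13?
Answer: 2303807/2769 ≈ 832.00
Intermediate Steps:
r = 832 (r = 64*13 = 832)
1/(1351 - 4120) + r = 1/(1351 - 4120) + 832 = 1/(-2769) + 832 = -1/2769 + 832 = 2303807/2769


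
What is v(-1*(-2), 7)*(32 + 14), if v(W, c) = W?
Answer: 92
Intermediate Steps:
v(-1*(-2), 7)*(32 + 14) = (-1*(-2))*(32 + 14) = 2*46 = 92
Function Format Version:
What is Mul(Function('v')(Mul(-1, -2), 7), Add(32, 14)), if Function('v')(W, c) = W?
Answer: 92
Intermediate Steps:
Mul(Function('v')(Mul(-1, -2), 7), Add(32, 14)) = Mul(Mul(-1, -2), Add(32, 14)) = Mul(2, 46) = 92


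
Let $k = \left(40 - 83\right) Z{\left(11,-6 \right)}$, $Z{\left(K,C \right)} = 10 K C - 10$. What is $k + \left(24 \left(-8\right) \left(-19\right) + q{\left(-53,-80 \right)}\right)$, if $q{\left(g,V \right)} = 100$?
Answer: $32558$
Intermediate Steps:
$Z{\left(K,C \right)} = -10 + 10 C K$ ($Z{\left(K,C \right)} = 10 C K - 10 = -10 + 10 C K$)
$k = 28810$ ($k = \left(40 - 83\right) \left(-10 + 10 \left(-6\right) 11\right) = - 43 \left(-10 - 660\right) = \left(-43\right) \left(-670\right) = 28810$)
$k + \left(24 \left(-8\right) \left(-19\right) + q{\left(-53,-80 \right)}\right) = 28810 + \left(24 \left(-8\right) \left(-19\right) + 100\right) = 28810 + \left(\left(-192\right) \left(-19\right) + 100\right) = 28810 + \left(3648 + 100\right) = 28810 + 3748 = 32558$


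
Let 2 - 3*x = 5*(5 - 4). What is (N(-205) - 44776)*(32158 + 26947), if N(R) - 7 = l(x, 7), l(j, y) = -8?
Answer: -2646544585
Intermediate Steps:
x = -1 (x = 2/3 - 5*(5 - 4)/3 = 2/3 - 5/3 = -1)
N(R) = -1 (N(R) = 7 - 8 = -1)
(N(-205) - 44776)*(32158 + 26947) = (-1 - 44776)*(32158 + 26947) = -44777*59105 = -2646544585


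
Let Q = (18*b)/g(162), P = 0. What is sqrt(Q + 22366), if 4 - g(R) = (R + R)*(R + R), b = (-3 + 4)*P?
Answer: sqrt(22366) ≈ 149.55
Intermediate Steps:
b = 0 (b = (-3 + 4)*0 = 1*0 = 0)
g(R) = 4 - 4*R**2 (g(R) = 4 - (R + R)*(R + R) = 4 - 2*R*2*R = 4 - 4*R**2)
Q = 0 (Q = (18*0)/(4 - 4*162**2) = 0/(4 - 4*26244) = 0/(4 - 104976) = 0/(-104972) = 0*(-1/104972) = 0)
sqrt(Q + 22366) = sqrt(0 + 22366) = sqrt(22366)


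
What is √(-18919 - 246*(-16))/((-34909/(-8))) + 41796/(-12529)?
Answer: -41796/12529 + 8*I*√14983/34909 ≈ -3.3359 + 0.028051*I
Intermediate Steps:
√(-18919 - 246*(-16))/((-34909/(-8))) + 41796/(-12529) = √(-18919 + 3936)/((-34909*(-⅛))) + 41796*(-1/12529) = √(-14983)/(34909/8) - 41796/12529 = (I*√14983)*(8/34909) - 41796/12529 = 8*I*√14983/34909 - 41796/12529 = -41796/12529 + 8*I*√14983/34909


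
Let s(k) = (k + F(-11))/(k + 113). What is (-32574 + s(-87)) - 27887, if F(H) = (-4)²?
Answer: -1572057/26 ≈ -60464.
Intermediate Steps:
F(H) = 16
s(k) = (16 + k)/(113 + k) (s(k) = (k + 16)/(k + 113) = (16 + k)/(113 + k))
(-32574 + s(-87)) - 27887 = (-32574 + (16 - 87)/(113 - 87)) - 27887 = (-32574 - 71/26) - 27887 = -846995/26 - 27887 = -1572057/26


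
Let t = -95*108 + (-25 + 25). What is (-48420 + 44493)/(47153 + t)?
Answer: -3927/36893 ≈ -0.10644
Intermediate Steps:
t = -10260 (t = -10260 + 0 = -10260)
(-48420 + 44493)/(47153 + t) = (-48420 + 44493)/(47153 - 10260) = -3927/36893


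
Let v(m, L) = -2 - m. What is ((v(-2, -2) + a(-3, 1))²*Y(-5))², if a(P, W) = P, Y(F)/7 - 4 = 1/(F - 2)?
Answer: 59049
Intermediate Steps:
Y(F) = 28 + 7/(-2 + F) (Y(F) = 28 + 7/(F - 2) = 28 + 7/(-2 + F))
((v(-2, -2) + a(-3, 1))²*Y(-5))² = (((-2 - 1*(-2)) - 3)²*(7*(-7 + 4*(-5))/(-2 - 5)))² = (((-2 + 2) - 3)²*(7*(-7 - 20)/(-7)))² = ((0 - 3)²*(7*(-⅐)*(-27)))² = ((-3)²*27)² = (9*27)² = 243² = 59049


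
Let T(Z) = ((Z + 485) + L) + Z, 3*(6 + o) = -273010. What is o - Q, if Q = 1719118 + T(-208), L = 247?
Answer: -5431330/3 ≈ -1.8104e+6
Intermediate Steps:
o = -273028/3 (o = -6 + (⅓)*(-273010) = -6 - 273010/3 = -273028/3 ≈ -91009.)
T(Z) = 732 + 2*Z (T(Z) = ((Z + 485) + 247) + Z = ((485 + Z) + 247) + Z = (732 + Z) + Z = 732 + 2*Z)
Q = 1719434 (Q = 1719118 + (732 + 2*(-208)) = 1719118 + (732 - 416) = 1719118 + 316 = 1719434)
o - Q = -273028/3 - 1*1719434 = -273028/3 - 1719434 = -5431330/3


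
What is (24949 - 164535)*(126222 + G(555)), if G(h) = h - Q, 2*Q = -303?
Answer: -17717441601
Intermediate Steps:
Q = -303/2 (Q = (1/2)*(-303) = -303/2 ≈ -151.50)
G(h) = 303/2 + h (G(h) = h - 1*(-303/2) = h + 303/2 = 303/2 + h)
(24949 - 164535)*(126222 + G(555)) = (24949 - 164535)*(126222 + (303/2 + 555)) = -139586*(126222 + 1413/2) = -139586*253857/2 = -17717441601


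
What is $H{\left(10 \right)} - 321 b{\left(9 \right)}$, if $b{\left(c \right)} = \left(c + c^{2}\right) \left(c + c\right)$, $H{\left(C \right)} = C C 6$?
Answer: $-519420$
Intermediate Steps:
$H{\left(C \right)} = 6 C^{2}$ ($H{\left(C \right)} = C^{2} \cdot 6 = 6 C^{2}$)
$b{\left(c \right)} = 2 c \left(c + c^{2}\right)$ ($b{\left(c \right)} = \left(c + c^{2}\right) 2 c = 2 c \left(c + c^{2}\right)$)
$H{\left(10 \right)} - 321 b{\left(9 \right)} = 6 \cdot 10^{2} - 321 \cdot 2 \cdot 9^{2} \left(1 + 9\right) = 6 \cdot 100 - 321 \cdot 2 \cdot 81 \cdot 10 = 600 - 520020 = -519420$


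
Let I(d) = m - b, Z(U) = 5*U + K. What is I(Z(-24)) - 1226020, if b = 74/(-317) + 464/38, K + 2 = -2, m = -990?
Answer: -7390353368/6023 ≈ -1.2270e+6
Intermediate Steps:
K = -4 (K = -2 - 2 = -4)
Z(U) = -4 + 5*U (Z(U) = 5*U - 4 = -4 + 5*U)
b = 72138/6023 (b = 74*(-1/317) + 464*(1/38) = -74/317 + 232/19 = 72138/6023 ≈ 11.977)
I(d) = -6034908/6023 (I(d) = -990 - 1*72138/6023 = -990 - 72138/6023 = -6034908/6023)
I(Z(-24)) - 1226020 = -6034908/6023 - 1226020 = -7390353368/6023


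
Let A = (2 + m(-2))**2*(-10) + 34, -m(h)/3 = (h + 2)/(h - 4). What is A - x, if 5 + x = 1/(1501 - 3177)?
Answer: -1675/1676 ≈ -0.99940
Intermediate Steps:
m(h) = -3*(2 + h)/(-4 + h) (m(h) = -3*(h + 2)/(h - 4) = -3*(2 + h)/(-4 + h))
A = -6 (A = (2 + 3*(-2 - 1*(-2))/(-4 - 2))**2*(-10) + 34 = (2 + 3*(-2 + 2)/(-6))**2*(-10) + 34 = (2 + 3*(-1/6)*0)**2*(-10) + 34 = (2 + 0)**2*(-10) + 34 = 2**2*(-10) + 34 = 4*(-10) + 34 = -40 + 34 = -6)
x = -8381/1676 (x = -5 + 1/(1501 - 3177) = -5 + 1/(-1676) = -5 - 1/1676 = -8381/1676 ≈ -5.0006)
A - x = -6 - 1*(-8381/1676) = -6 + 8381/1676 = -1675/1676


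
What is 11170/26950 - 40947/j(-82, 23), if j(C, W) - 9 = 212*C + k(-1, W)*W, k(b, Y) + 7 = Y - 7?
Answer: 129528821/46267760 ≈ 2.7995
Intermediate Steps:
k(b, Y) = -14 + Y (k(b, Y) = -7 + (Y - 7) = -7 + (-7 + Y) = -14 + Y)
j(C, W) = 9 + 212*C + W*(-14 + W) (j(C, W) = 9 + (212*C + (-14 + W)*W) = 9 + (212*C + W*(-14 + W)) = 9 + 212*C + W*(-14 + W))
11170/26950 - 40947/j(-82, 23) = 11170/26950 - 40947/(9 + 212*(-82) + 23*(-14 + 23)) = 11170*(1/26950) - 40947/(9 - 17384 + 23*9) = 1117/2695 - 40947/(9 - 17384 + 207) = 1117/2695 - 40947/(-17168) = 1117/2695 - 40947*(-1/17168) = 1117/2695 + 40947/17168 = 129528821/46267760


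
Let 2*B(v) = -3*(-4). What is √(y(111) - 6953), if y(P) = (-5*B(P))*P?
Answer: I*√10283 ≈ 101.41*I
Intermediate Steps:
B(v) = 6 (B(v) = (-3*(-4))/2 = (½)*12 = 6)
y(P) = -30*P (y(P) = (-5*6)*P = -30*P)
√(y(111) - 6953) = √(-30*111 - 6953) = √(-3330 - 6953) = √(-10283) = I*√10283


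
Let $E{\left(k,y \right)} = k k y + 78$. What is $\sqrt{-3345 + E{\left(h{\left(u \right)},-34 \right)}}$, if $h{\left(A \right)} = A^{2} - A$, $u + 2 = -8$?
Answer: $11 i \sqrt{3427} \approx 643.95 i$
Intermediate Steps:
$u = -10$ ($u = -2 - 8 = -10$)
$E{\left(k,y \right)} = 78 + y k^{2}$ ($E{\left(k,y \right)} = k^{2} y + 78 = y k^{2} + 78 = 78 + y k^{2}$)
$\sqrt{-3345 + E{\left(h{\left(u \right)},-34 \right)}} = \sqrt{-3345 + \left(78 - 34 \left(- 10 \left(-1 - 10\right)\right)^{2}\right)} = \sqrt{-3345 + \left(78 - 34 \left(\left(-10\right) \left(-11\right)\right)^{2}\right)} = \sqrt{-3345 + \left(78 - 34 \cdot 110^{2}\right)} = \sqrt{-3345 + \left(78 - 411400\right)} = \sqrt{-3345 - 411322} = \sqrt{-414667} = 11 i \sqrt{3427}$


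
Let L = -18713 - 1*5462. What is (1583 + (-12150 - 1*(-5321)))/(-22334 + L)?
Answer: 5246/46509 ≈ 0.11280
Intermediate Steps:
L = -24175 (L = -18713 - 5462 = -24175)
(1583 + (-12150 - 1*(-5321)))/(-22334 + L) = (1583 + (-12150 - 1*(-5321)))/(-22334 - 24175) = (1583 + (-12150 + 5321))/(-46509) = (1583 - 6829)*(-1/46509) = -5246*(-1/46509) = 5246/46509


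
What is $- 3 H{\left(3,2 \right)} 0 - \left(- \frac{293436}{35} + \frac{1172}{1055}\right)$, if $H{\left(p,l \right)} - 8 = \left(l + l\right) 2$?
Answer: $\frac{61906792}{7385} \approx 8382.8$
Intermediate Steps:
$H{\left(p,l \right)} = 8 + 4 l$ ($H{\left(p,l \right)} = 8 + \left(l + l\right) 2 = 8 + 2 l 2 = 8 + 4 l$)
$- 3 H{\left(3,2 \right)} 0 - \left(- \frac{293436}{35} + \frac{1172}{1055}\right) = - 3 \left(8 + 4 \cdot 2\right) 0 - \left(- \frac{293436}{35} + \frac{1172}{1055}\right) = - 3 \left(8 + 8\right) 0 - \left(\frac{1172}{1055} + \frac{858}{105 \left(- \frac{1}{1026}\right)}\right) = \left(-3\right) 16 \cdot 0 - \left(\frac{1172}{1055} + \frac{858}{- \frac{35}{342}}\right) = \left(-48\right) 0 - - \frac{61906792}{7385} = 0 + \left(\frac{293436}{35} - \frac{1172}{1055}\right) = 0 + \frac{61906792}{7385} = \frac{61906792}{7385}$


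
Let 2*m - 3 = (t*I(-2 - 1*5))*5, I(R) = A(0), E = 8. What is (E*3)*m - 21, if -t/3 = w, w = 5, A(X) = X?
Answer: 15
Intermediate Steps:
t = -15 (t = -3*5 = -15)
I(R) = 0
m = 3/2 (m = 3/2 + (-15*0*5)/2 = 3/2 + (0*5)/2 = 3/2 + (1/2)*0 = 3/2 + 0 = 3/2 ≈ 1.5000)
(E*3)*m - 21 = (8*3)*(3/2) - 21 = 24*(3/2) - 21 = 36 - 21 = 15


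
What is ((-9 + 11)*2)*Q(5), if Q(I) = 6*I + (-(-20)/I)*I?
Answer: 200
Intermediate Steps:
Q(I) = 20 + 6*I (Q(I) = 6*I + (20/I)*I = 6*I + 20 = 20 + 6*I)
((-9 + 11)*2)*Q(5) = ((-9 + 11)*2)*(20 + 6*5) = (2*2)*(20 + 30) = 4*50 = 200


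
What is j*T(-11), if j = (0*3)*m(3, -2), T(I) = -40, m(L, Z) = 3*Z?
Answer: 0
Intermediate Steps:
j = 0 (j = (0*3)*(3*(-2)) = 0*(-6) = 0)
j*T(-11) = 0*(-40) = 0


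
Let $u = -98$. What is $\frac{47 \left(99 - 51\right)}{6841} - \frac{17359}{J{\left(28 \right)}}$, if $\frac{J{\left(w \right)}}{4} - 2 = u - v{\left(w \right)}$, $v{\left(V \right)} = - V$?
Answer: $\frac{119366551}{1860752} \approx 64.15$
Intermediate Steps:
$J{\left(w \right)} = -384 + 4 w$ ($J{\left(w \right)} = 8 + 4 \left(-98 - - w\right) = 8 + 4 \left(-98 + w\right) = 8 + \left(-392 + 4 w\right) = -384 + 4 w$)
$\frac{47 \left(99 - 51\right)}{6841} - \frac{17359}{J{\left(28 \right)}} = \frac{47 \left(99 - 51\right)}{6841} - \frac{17359}{-384 + 4 \cdot 28} = 47 \cdot 48 \cdot \frac{1}{6841} - \frac{17359}{-384 + 112} = 2256 \cdot \frac{1}{6841} - \frac{17359}{-272} = \frac{2256}{6841} - - \frac{17359}{272} = \frac{2256}{6841} + \frac{17359}{272} = \frac{119366551}{1860752}$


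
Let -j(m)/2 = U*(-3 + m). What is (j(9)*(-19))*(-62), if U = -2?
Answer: 28272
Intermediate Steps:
j(m) = -12 + 4*m (j(m) = -(-4)*(-3 + m) = -2*(6 - 2*m) = -12 + 4*m)
(j(9)*(-19))*(-62) = ((-12 + 4*9)*(-19))*(-62) = ((-12 + 36)*(-19))*(-62) = (24*(-19))*(-62) = -456*(-62) = 28272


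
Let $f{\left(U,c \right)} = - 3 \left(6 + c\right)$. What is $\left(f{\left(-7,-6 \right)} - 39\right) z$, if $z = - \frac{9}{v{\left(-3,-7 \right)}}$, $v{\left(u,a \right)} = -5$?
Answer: $- \frac{351}{5} \approx -70.2$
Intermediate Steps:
$f{\left(U,c \right)} = -18 - 3 c$
$z = \frac{9}{5}$ ($z = - \frac{9}{-5} = \left(-9\right) \left(- \frac{1}{5}\right) = \frac{9}{5} \approx 1.8$)
$\left(f{\left(-7,-6 \right)} - 39\right) z = \left(\left(-18 - -18\right) - 39\right) \frac{9}{5} = \left(\left(-18 + 18\right) - 39\right) \frac{9}{5} = \left(0 - 39\right) \frac{9}{5} = \left(-39\right) \frac{9}{5} = - \frac{351}{5}$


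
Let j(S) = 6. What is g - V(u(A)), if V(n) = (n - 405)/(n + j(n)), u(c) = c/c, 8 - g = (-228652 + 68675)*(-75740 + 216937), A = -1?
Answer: 158117907743/7 ≈ 2.2588e+10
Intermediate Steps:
g = 22588272477 (g = 8 - (-228652 + 68675)*(-75740 + 216937) = 8 - (-159977)*141197 = 8 - 1*(-22588272469) = 8 + 22588272469 = 22588272477)
u(c) = 1
V(n) = (-405 + n)/(6 + n) (V(n) = (n - 405)/(n + 6) = (-405 + n)/(6 + n))
g - V(u(A)) = 22588272477 - (-405 + 1)/(6 + 1) = 22588272477 - (-404)/7 = 22588272477 - 1*(-404/7) = 22588272477 + 404/7 = 158117907743/7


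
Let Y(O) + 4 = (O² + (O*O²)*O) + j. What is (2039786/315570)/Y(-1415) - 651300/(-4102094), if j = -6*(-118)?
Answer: 205988404193093399356471/1297380311533060518730830 ≈ 0.15877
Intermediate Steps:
j = 708
Y(O) = 704 + O² + O⁴ (Y(O) = -4 + ((O² + (O*O²)*O) + 708) = -4 + ((O² + O³*O) + 708) = -4 + ((O² + O⁴) + 708) = -4 + (708 + O² + O⁴) = 704 + O² + O⁴)
(2039786/315570)/Y(-1415) - 651300/(-4102094) = (2039786/315570)/(704 + (-1415)² + (-1415)⁴) - 651300/(-4102094) = (2039786*(1/315570))/(704 + 2002225 + 4008904950625) - 651300*(-1/4102094) = (1019893/157785)/4008906953554 + 325650/2051047 = (1019893/157785)*(1/4008906953554) + 325650/2051047 = 1019893/632545383666517890 + 325650/2051047 = 205988404193093399356471/1297380311533060518730830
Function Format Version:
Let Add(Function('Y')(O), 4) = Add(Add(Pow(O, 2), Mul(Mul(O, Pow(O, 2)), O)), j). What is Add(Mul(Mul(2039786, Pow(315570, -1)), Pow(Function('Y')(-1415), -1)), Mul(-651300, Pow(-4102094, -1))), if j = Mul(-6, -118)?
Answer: Rational(205988404193093399356471, 1297380311533060518730830) ≈ 0.15877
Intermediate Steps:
j = 708
Function('Y')(O) = Add(704, Pow(O, 2), Pow(O, 4)) (Function('Y')(O) = Add(-4, Add(Add(Pow(O, 2), Mul(Mul(O, Pow(O, 2)), O)), 708)) = Add(-4, Add(Add(Pow(O, 2), Mul(Pow(O, 3), O)), 708)) = Add(-4, Add(Add(Pow(O, 2), Pow(O, 4)), 708)) = Add(-4, Add(708, Pow(O, 2), Pow(O, 4))) = Add(704, Pow(O, 2), Pow(O, 4)))
Add(Mul(Mul(2039786, Pow(315570, -1)), Pow(Function('Y')(-1415), -1)), Mul(-651300, Pow(-4102094, -1))) = Add(Mul(Mul(2039786, Pow(315570, -1)), Pow(Add(704, Pow(-1415, 2), Pow(-1415, 4)), -1)), Mul(-651300, Pow(-4102094, -1))) = Add(Mul(Mul(2039786, Rational(1, 315570)), Pow(Add(704, 2002225, 4008904950625), -1)), Mul(-651300, Rational(-1, 4102094))) = Add(Mul(Rational(1019893, 157785), Pow(4008906953554, -1)), Rational(325650, 2051047)) = Add(Mul(Rational(1019893, 157785), Rational(1, 4008906953554)), Rational(325650, 2051047)) = Add(Rational(1019893, 632545383666517890), Rational(325650, 2051047)) = Rational(205988404193093399356471, 1297380311533060518730830)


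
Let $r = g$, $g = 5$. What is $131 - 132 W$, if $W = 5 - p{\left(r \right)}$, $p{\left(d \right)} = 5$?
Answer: $131$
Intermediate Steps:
$r = 5$
$W = 0$ ($W = 5 - 5 = 0$)
$131 - 132 W = 131 - 0 = 131 + 0 = 131$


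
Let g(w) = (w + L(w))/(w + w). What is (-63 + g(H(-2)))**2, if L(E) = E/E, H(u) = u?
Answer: 63001/16 ≈ 3937.6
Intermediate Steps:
L(E) = 1
g(w) = (1 + w)/(2*w) (g(w) = (w + 1)/(w + w) = (1 + w)/((2*w)) = (1 + w)*(1/(2*w)) = (1 + w)/(2*w))
(-63 + g(H(-2)))**2 = (-63 + (1/2)*(1 - 2)/(-2))**2 = (-63 + (1/2)*(-1/2)*(-1))**2 = (-63 + 1/4)**2 = (-251/4)**2 = 63001/16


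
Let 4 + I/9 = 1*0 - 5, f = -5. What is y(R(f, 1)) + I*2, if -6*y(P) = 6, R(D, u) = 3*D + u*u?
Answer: -163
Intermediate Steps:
R(D, u) = u² + 3*D (R(D, u) = 3*D + u² = u² + 3*D)
y(P) = -1 (y(P) = -⅙*6 = -1)
I = -81 (I = -36 + 9*(1*0 - 5) = -36 + 9*(0 - 5) = -36 + 9*(-5) = -36 - 45 = -81)
y(R(f, 1)) + I*2 = -1 - 81*2 = -1 - 162 = -163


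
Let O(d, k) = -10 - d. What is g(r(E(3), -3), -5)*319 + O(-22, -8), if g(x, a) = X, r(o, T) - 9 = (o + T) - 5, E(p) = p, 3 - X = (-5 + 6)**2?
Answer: 650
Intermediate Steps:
X = 2 (X = 3 - (-5 + 6)**2 = 3 - 1*1**2 = 3 - 1*1 = 3 - 1 = 2)
r(o, T) = 4 + T + o (r(o, T) = 9 + ((o + T) - 5) = 9 + ((T + o) - 5) = 9 + (-5 + T + o) = 4 + T + o)
g(x, a) = 2
g(r(E(3), -3), -5)*319 + O(-22, -8) = 2*319 + (-10 - 1*(-22)) = 638 + (-10 + 22) = 638 + 12 = 650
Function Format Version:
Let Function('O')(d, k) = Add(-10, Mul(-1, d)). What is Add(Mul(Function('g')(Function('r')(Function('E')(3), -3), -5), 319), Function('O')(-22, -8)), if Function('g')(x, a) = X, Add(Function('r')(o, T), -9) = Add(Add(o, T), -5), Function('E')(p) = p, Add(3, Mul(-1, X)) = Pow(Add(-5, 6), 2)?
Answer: 650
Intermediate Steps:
X = 2 (X = Add(3, Mul(-1, Pow(Add(-5, 6), 2))) = Add(3, Mul(-1, Pow(1, 2))) = Add(3, Mul(-1, 1)) = Add(3, -1) = 2)
Function('r')(o, T) = Add(4, T, o) (Function('r')(o, T) = Add(9, Add(Add(o, T), -5)) = Add(9, Add(Add(T, o), -5)) = Add(9, Add(-5, T, o)) = Add(4, T, o))
Function('g')(x, a) = 2
Add(Mul(Function('g')(Function('r')(Function('E')(3), -3), -5), 319), Function('O')(-22, -8)) = Add(Mul(2, 319), Add(-10, Mul(-1, -22))) = Add(638, Add(-10, 22)) = Add(638, 12) = 650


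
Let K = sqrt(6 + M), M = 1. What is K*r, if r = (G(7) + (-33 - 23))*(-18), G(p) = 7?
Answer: 882*sqrt(7) ≈ 2333.6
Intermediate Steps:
K = sqrt(7) (K = sqrt(6 + 1) = sqrt(7) ≈ 2.6458)
r = 882 (r = (7 + (-33 - 23))*(-18) = (7 - 56)*(-18) = -49*(-18) = 882)
K*r = sqrt(7)*882 = 882*sqrt(7)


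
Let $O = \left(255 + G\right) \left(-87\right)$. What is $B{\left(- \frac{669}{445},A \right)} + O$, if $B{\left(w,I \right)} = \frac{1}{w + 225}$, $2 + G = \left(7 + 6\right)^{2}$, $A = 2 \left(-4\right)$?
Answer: $- \frac{3651427139}{99456} \approx -36714.0$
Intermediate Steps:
$A = -8$
$G = 167$ ($G = -2 + \left(7 + 6\right)^{2} = -2 + 13^{2} = -2 + 169 = 167$)
$B{\left(w,I \right)} = \frac{1}{225 + w}$
$O = -36714$ ($O = \left(255 + 167\right) \left(-87\right) = 422 \left(-87\right) = -36714$)
$B{\left(- \frac{669}{445},A \right)} + O = \frac{1}{225 - \frac{669}{445}} - 36714 = \frac{1}{\frac{99456}{445}} - 36714 = \frac{445}{99456} - 36714 = - \frac{3651427139}{99456}$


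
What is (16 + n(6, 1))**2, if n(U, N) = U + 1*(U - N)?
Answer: 729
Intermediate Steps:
n(U, N) = -N + 2*U (n(U, N) = U + (U - N) = -N + 2*U)
(16 + n(6, 1))**2 = (16 + (-1*1 + 2*6))**2 = (16 + (-1 + 12))**2 = (16 + 11)**2 = 27**2 = 729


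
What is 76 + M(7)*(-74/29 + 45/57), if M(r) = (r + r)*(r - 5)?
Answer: 14688/551 ≈ 26.657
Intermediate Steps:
M(r) = 2*r*(-5 + r) (M(r) = (2*r)*(-5 + r) = 2*r*(-5 + r))
76 + M(7)*(-74/29 + 45/57) = 76 + (2*7*(-5 + 7))*(-74/29 + 45/57) = 76 + (2*7*2)*(-74*1/29 + 45*(1/57)) = 76 + 28*(-74/29 + 15/19) = 76 + 28*(-971/551) = 76 - 27188/551 = 14688/551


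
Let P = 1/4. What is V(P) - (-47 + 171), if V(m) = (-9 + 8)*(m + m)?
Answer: -249/2 ≈ -124.50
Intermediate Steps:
P = ¼ ≈ 0.25000
V(m) = -2*m
V(P) - (-47 + 171) = -2*¼ - (-47 + 171) = -½ - 1*124 = -½ - 124 = -249/2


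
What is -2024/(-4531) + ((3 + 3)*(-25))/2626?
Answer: 100769/258661 ≈ 0.38958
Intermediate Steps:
-2024/(-4531) + ((3 + 3)*(-25))/2626 = -2024*(-1/4531) + (6*(-25))*(1/2626) = 88/197 - 150*1/2626 = 88/197 - 75/1313 = 100769/258661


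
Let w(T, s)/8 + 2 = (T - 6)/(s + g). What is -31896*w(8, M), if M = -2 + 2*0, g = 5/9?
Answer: 11227392/13 ≈ 8.6365e+5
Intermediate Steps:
g = 5/9 (g = 5*(⅑) = 5/9 ≈ 0.55556)
M = -2 (M = -2 + 0 = -2)
w(T, s) = -16 + 8*(-6 + T)/(5/9 + s) (w(T, s) = -16 + 8*((T - 6)/(s + 5/9)) = -16 + 8*((-6 + T)/(5/9 + s)) = -16 + 8*(-6 + T)/(5/9 + s))
-31896*w(8, M) = -255168*(-64 - 18*(-2) + 9*8)/(5 + 9*(-2)) = -255168*(-64 + 36 + 72)/(5 - 18) = -255168*44/(-13) = -255168*(-1)*44/13 = -31896*(-352/13) = 11227392/13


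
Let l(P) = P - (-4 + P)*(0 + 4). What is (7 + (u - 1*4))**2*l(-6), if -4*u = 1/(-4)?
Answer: 40817/128 ≈ 318.88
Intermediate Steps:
l(P) = 16 - 3*P (l(P) = P - (-4 + P)*4 = P - (-16 + 4*P) = P + (16 - 4*P) = 16 - 3*P)
u = 1/16 (u = -1/4/(-4) = -1/4*(-1/4) = 1/16 ≈ 0.062500)
(7 + (u - 1*4))**2*l(-6) = (7 + (1/16 - 1*4))**2*(16 - 3*(-6)) = (7 + (1/16 - 4))**2*(16 + 18) = (7 - 63/16)**2*34 = (49/16)**2*34 = (2401/256)*34 = 40817/128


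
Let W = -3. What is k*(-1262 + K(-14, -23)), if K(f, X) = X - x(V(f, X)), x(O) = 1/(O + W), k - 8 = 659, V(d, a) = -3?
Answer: -5141903/6 ≈ -8.5698e+5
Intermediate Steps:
k = 667 (k = 8 + 659 = 667)
x(O) = 1/(-3 + O) (x(O) = 1/(O - 3) = 1/(-3 + O))
K(f, X) = ⅙ + X (K(f, X) = X - 1/(-3 - 3) = X - 1/(-6) = X - 1*(-⅙) = X + ⅙ = ⅙ + X)
k*(-1262 + K(-14, -23)) = 667*(-1262 + (⅙ - 23)) = 667*(-1262 - 137/6) = 667*(-7709/6) = -5141903/6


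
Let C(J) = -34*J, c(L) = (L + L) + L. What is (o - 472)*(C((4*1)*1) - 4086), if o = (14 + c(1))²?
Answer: 772626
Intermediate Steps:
c(L) = 3*L (c(L) = 2*L + L = 3*L)
o = 289 (o = (14 + 3*1)² = (14 + 3)² = 17² = 289)
(o - 472)*(C((4*1)*1) - 4086) = (289 - 472)*(-34*4*1 - 4086) = -183*(-136 - 4086) = -183*(-4222) = 772626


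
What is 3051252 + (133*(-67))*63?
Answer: 2489859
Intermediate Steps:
3051252 + (133*(-67))*63 = 3051252 - 8911*63 = 3051252 - 561393 = 2489859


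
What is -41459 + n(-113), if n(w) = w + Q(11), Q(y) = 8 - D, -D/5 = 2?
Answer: -41554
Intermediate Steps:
D = -10 (D = -5*2 = -10)
Q(y) = 18 (Q(y) = 8 - 1*(-10) = 8 + 10 = 18)
n(w) = 18 + w (n(w) = w + 18 = 18 + w)
-41459 + n(-113) = -41459 + (18 - 113) = -41459 - 95 = -41554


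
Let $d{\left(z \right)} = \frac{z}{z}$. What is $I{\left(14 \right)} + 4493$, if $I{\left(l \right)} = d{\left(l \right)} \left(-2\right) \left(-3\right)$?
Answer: $4499$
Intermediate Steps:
$d{\left(z \right)} = 1$
$I{\left(l \right)} = 6$ ($I{\left(l \right)} = 1 \left(-2\right) \left(-3\right) = \left(-2\right) \left(-3\right) = 6$)
$I{\left(14 \right)} + 4493 = 6 + 4493 = 4499$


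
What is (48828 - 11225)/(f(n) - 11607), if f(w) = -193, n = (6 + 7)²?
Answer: -37603/11800 ≈ -3.1867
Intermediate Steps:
n = 169 (n = 13² = 169)
(48828 - 11225)/(f(n) - 11607) = (48828 - 11225)/(-193 - 11607) = 37603/(-11800) = 37603*(-1/11800) = -37603/11800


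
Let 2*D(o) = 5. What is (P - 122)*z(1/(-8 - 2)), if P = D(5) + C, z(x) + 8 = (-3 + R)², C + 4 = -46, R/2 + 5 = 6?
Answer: 2373/2 ≈ 1186.5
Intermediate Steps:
R = 2 (R = -10 + 2*6 = -10 + 12 = 2)
D(o) = 5/2 (D(o) = (½)*5 = 5/2)
C = -50 (C = -4 - 46 = -50)
z(x) = -7 (z(x) = -8 + (-3 + 2)² = -8 + (-1)² = -8 + 1 = -7)
P = -95/2 (P = 5/2 - 50 = -95/2 ≈ -47.500)
(P - 122)*z(1/(-8 - 2)) = (-95/2 - 122)*(-7) = -339/2*(-7) = 2373/2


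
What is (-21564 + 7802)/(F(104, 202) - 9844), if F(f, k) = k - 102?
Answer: 983/696 ≈ 1.4124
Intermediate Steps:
F(f, k) = -102 + k
(-21564 + 7802)/(F(104, 202) - 9844) = (-21564 + 7802)/((-102 + 202) - 9844) = -13762/(100 - 9844) = -13762/(-9744) = -13762*(-1/9744) = 983/696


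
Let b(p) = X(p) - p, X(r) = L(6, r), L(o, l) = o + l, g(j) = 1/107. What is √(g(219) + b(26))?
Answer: √68801/107 ≈ 2.4514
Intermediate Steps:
g(j) = 1/107
L(o, l) = l + o
X(r) = 6 + r (X(r) = r + 6 = 6 + r)
b(p) = 6 (b(p) = (6 + p) - p = 6)
√(g(219) + b(26)) = √(1/107 + 6) = √(643/107) = √68801/107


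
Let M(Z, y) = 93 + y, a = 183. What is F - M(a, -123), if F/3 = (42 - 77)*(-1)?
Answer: 135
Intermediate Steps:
F = 105 (F = 3*((42 - 77)*(-1)) = 3*(-35*(-1)) = 3*35 = 105)
F - M(a, -123) = 105 - (93 - 123) = 105 - 1*(-30) = 105 + 30 = 135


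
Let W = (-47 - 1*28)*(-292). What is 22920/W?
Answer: 382/365 ≈ 1.0466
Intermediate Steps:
W = 21900 (W = (-47 - 28)*(-292) = -75*(-292) = 21900)
22920/W = 22920/21900 = 22920*(1/21900) = 382/365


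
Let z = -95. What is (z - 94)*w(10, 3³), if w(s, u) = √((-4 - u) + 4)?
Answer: -567*I*√3 ≈ -982.07*I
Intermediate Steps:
w(s, u) = √(-u)
(z - 94)*w(10, 3³) = (-95 - 94)*√(-1*3³) = -189*3*I*√3 = -567*I*√3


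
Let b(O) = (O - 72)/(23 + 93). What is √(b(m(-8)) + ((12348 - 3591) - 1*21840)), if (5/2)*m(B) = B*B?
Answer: I*√327085/5 ≈ 114.38*I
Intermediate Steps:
m(B) = 2*B²/5 (m(B) = 2*(B*B)/5 = 2*B²/5)
b(O) = -18/29 + O/116 (b(O) = (-72 + O)/116 = (-72 + O)*(1/116) = -18/29 + O/116)
√(b(m(-8)) + ((12348 - 3591) - 1*21840)) = √((-18/29 + ((⅖)*(-8)²)/116) + ((12348 - 3591) - 1*21840)) = √((-18/29 + ((⅖)*64)/116) + (8757 - 21840)) = √((-18/29 + (1/116)*(128/5)) - 13083) = √((-18/29 + 32/145) - 13083) = √(-⅖ - 13083) = √(-65417/5) = I*√327085/5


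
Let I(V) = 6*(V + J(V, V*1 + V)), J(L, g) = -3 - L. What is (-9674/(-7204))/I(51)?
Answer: -4837/64836 ≈ -0.074604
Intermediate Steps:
I(V) = -18 (I(V) = 6*(V + (-3 - V)) = 6*(-3) = -18)
(-9674/(-7204))/I(51) = -9674/(-7204)/(-18) = -9674*(-1/7204)*(-1/18) = (4837/3602)*(-1/18) = -4837/64836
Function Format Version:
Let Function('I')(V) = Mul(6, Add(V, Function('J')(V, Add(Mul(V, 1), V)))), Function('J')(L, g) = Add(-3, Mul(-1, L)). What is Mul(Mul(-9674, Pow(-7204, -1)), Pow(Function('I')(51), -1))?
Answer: Rational(-4837, 64836) ≈ -0.074604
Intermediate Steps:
Function('I')(V) = -18 (Function('I')(V) = Mul(6, Add(V, Add(-3, Mul(-1, V)))) = Mul(6, -3) = -18)
Mul(Mul(-9674, Pow(-7204, -1)), Pow(Function('I')(51), -1)) = Mul(Mul(-9674, Pow(-7204, -1)), Pow(-18, -1)) = Mul(Mul(-9674, Rational(-1, 7204)), Rational(-1, 18)) = Mul(Rational(4837, 3602), Rational(-1, 18)) = Rational(-4837, 64836)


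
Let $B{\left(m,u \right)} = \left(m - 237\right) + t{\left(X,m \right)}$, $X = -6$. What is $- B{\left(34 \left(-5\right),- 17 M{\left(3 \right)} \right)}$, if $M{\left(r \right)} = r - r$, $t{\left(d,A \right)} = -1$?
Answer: $408$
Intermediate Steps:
$M{\left(r \right)} = 0$
$B{\left(m,u \right)} = -238 + m$ ($B{\left(m,u \right)} = \left(m - 237\right) - 1 = \left(-237 + m\right) - 1 = -238 + m$)
$- B{\left(34 \left(-5\right),- 17 M{\left(3 \right)} \right)} = - (-238 + 34 \left(-5\right)) = - (-238 - 170) = \left(-1\right) \left(-408\right) = 408$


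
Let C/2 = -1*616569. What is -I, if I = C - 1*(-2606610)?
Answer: -1373472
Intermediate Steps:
C = -1233138 (C = 2*(-1*616569) = 2*(-616569) = -1233138)
I = 1373472 (I = -1233138 - 1*(-2606610) = -1233138 + 2606610 = 1373472)
-I = -1*1373472 = -1373472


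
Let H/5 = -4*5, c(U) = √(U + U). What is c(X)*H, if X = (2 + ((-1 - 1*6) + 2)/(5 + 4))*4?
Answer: -200*√26/3 ≈ -339.93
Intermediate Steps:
X = 52/9 (X = (2 + ((-1 - 6) + 2)/9)*4 = (2 + (-7 + 2)*(⅑))*4 = (2 - 5*⅑)*4 = (2 - 5/9)*4 = (13/9)*4 = 52/9 ≈ 5.7778)
c(U) = √2*√U (c(U) = √(2*U) = √2*√U)
H = -100 (H = 5*(-4*5) = 5*(-20) = -100)
c(X)*H = (√2*√(52/9))*(-100) = (√2*(2*√13/3))*(-100) = (2*√26/3)*(-100) = -200*√26/3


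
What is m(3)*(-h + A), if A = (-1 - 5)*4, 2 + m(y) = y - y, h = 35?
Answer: 118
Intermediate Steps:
m(y) = -2 (m(y) = -2 + (y - y) = -2 + 0 = -2)
A = -24 (A = -6*4 = -24)
m(3)*(-h + A) = -2*(-1*35 - 24) = -2*(-35 - 24) = -2*(-59) = 118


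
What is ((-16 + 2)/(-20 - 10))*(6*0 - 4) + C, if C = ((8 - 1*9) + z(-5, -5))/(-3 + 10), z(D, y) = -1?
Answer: -226/105 ≈ -2.1524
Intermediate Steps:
C = -2/7 (C = ((8 - 1*9) - 1)/(-3 + 10) = ((8 - 9) - 1)/7 = (-1 - 1)*(⅐) = -2*⅐ = -2/7 ≈ -0.28571)
((-16 + 2)/(-20 - 10))*(6*0 - 4) + C = ((-16 + 2)/(-20 - 10))*(6*0 - 4) - 2/7 = (-14/(-30))*(0 - 4) - 2/7 = -14*(-1/30)*(-4) - 2/7 = (7/15)*(-4) - 2/7 = -28/15 - 2/7 = -226/105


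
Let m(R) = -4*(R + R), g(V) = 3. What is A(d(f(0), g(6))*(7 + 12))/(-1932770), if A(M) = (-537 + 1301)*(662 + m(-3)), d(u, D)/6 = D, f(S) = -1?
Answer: -37436/138055 ≈ -0.27117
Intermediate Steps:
d(u, D) = 6*D
m(R) = -8*R
A(M) = 524104 (A(M) = (-537 + 1301)*(662 - 8*(-3)) = 764*(662 + 24) = 764*686 = 524104)
A(d(f(0), g(6))*(7 + 12))/(-1932770) = 524104/(-1932770) = 524104*(-1/1932770) = -37436/138055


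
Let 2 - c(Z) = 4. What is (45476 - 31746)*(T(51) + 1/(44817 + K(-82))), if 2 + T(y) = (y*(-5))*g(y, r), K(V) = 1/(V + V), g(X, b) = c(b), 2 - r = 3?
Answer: 51264985578800/7349987 ≈ 6.9748e+6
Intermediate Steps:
r = -1 (r = 2 - 1*3 = 2 - 3 = -1)
c(Z) = -2 (c(Z) = 2 - 1*4 = 2 - 4 = -2)
g(X, b) = -2
K(V) = 1/(2*V)
T(y) = -2 + 10*y (T(y) = -2 + (y*(-5))*(-2) = -2 - 5*y*(-2) = -2 + 10*y)
(45476 - 31746)*(T(51) + 1/(44817 + K(-82))) = (45476 - 31746)*((-2 + 10*51) + 1/(44817 + (½)/(-82))) = 13730*((-2 + 510) + 1/(44817 + (½)*(-1/82))) = 13730*(508 + 1/(44817 - 1/164)) = 13730*(508 + 1/(7349987/164)) = 13730*(508 + 164/7349987) = 13730*(3733793560/7349987) = 51264985578800/7349987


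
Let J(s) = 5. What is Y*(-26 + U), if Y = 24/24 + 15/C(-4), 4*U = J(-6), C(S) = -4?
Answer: 1089/16 ≈ 68.063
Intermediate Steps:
U = 5/4 (U = (¼)*5 = 5/4 ≈ 1.2500)
Y = -11/4 (Y = 24/24 + 15/(-4) = 24*(1/24) + 15*(-¼) = 1 - 15/4 = -11/4 ≈ -2.7500)
Y*(-26 + U) = -11*(-26 + 5/4)/4 = -11/4*(-99/4) = 1089/16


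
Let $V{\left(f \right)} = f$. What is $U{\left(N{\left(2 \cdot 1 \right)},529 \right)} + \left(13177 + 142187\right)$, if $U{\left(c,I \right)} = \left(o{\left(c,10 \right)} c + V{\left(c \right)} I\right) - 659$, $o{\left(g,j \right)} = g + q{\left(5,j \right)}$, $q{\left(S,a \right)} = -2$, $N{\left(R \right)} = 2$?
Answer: $155763$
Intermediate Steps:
$o{\left(g,j \right)} = -2 + g$ ($o{\left(g,j \right)} = g - 2 = -2 + g$)
$U{\left(c,I \right)} = -659 + I c + c \left(-2 + c\right)$ ($U{\left(c,I \right)} = \left(\left(-2 + c\right) c + c I\right) - 659 = \left(c \left(-2 + c\right) + I c\right) - 659 = \left(I c + c \left(-2 + c\right)\right) - 659 = -659 + I c + c \left(-2 + c\right)$)
$U{\left(N{\left(2 \cdot 1 \right)},529 \right)} + \left(13177 + 142187\right) = \left(-659 + 529 \cdot 2 + 2 \left(-2 + 2\right)\right) + \left(13177 + 142187\right) = \left(-659 + 1058 + 2 \cdot 0\right) + 155364 = \left(-659 + 1058 + 0\right) + 155364 = 399 + 155364 = 155763$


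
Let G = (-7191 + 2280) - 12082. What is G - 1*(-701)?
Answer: -16292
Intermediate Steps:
G = -16993 (G = -4911 - 12082 = -16993)
G - 1*(-701) = -16993 - 1*(-701) = -16993 + 701 = -16292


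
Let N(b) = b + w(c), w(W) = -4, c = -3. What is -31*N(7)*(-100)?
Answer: 9300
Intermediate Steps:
N(b) = -4 + b (N(b) = b - 4 = -4 + b)
-31*N(7)*(-100) = -31*(-4 + 7)*(-100) = -31*3*(-100) = -93*(-100) = 9300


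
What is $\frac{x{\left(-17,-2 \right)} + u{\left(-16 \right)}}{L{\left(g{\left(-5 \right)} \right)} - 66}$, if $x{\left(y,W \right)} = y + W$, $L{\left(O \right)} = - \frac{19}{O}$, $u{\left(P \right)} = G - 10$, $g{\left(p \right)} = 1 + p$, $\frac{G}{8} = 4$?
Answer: $- \frac{12}{245} \approx -0.04898$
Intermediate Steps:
$G = 32$ ($G = 8 \cdot 4 = 32$)
$u{\left(P \right)} = 22$ ($u{\left(P \right)} = 32 - 10 = 22$)
$x{\left(y,W \right)} = W + y$
$\frac{x{\left(-17,-2 \right)} + u{\left(-16 \right)}}{L{\left(g{\left(-5 \right)} \right)} - 66} = \frac{\left(-2 - 17\right) + 22}{- \frac{19}{1 - 5} - 66} = \frac{-19 + 22}{- \frac{19}{-4} - 66} = \frac{3}{\left(-19\right) \left(- \frac{1}{4}\right) - 66} = \frac{3}{\frac{19}{4} - 66} = \frac{3}{- \frac{245}{4}} = 3 \left(- \frac{4}{245}\right) = - \frac{12}{245}$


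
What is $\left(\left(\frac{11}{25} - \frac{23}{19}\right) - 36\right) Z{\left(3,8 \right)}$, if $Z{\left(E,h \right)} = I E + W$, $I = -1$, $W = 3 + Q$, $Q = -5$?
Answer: $\frac{17466}{95} \approx 183.85$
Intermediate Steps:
$W = -2$ ($W = 3 - 5 = -2$)
$Z{\left(E,h \right)} = -2 - E$ ($Z{\left(E,h \right)} = - E - 2 = -2 - E$)
$\left(\left(\frac{11}{25} - \frac{23}{19}\right) - 36\right) Z{\left(3,8 \right)} = \left(\left(\frac{11}{25} - \frac{23}{19}\right) - 36\right) \left(-2 - 3\right) = \left(\left(11 \cdot \frac{1}{25} - \frac{23}{19}\right) - 36\right) \left(-2 - 3\right) = \left(\left(\frac{11}{25} - \frac{23}{19}\right) - 36\right) \left(-5\right) = \left(- \frac{366}{475} - 36\right) \left(-5\right) = \left(- \frac{17466}{475}\right) \left(-5\right) = \frac{17466}{95}$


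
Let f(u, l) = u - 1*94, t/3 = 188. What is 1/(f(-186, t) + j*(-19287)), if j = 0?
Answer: -1/280 ≈ -0.0035714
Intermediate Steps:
t = 564 (t = 3*188 = 564)
f(u, l) = -94 + u (f(u, l) = u - 94 = -94 + u)
1/(f(-186, t) + j*(-19287)) = 1/((-94 - 186) + 0*(-19287)) = 1/(-280 + 0) = 1/(-280) = -1/280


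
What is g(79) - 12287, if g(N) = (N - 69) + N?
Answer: -12198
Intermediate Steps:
g(N) = -69 + 2*N (g(N) = (-69 + N) + N = -69 + 2*N)
g(79) - 12287 = (-69 + 2*79) - 12287 = (-69 + 158) - 12287 = 89 - 12287 = -12198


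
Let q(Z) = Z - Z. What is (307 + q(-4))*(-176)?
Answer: -54032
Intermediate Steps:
q(Z) = 0
(307 + q(-4))*(-176) = (307 + 0)*(-176) = 307*(-176) = -54032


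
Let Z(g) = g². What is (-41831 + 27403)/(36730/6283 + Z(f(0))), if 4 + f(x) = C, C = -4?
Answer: -45325562/219421 ≈ -206.57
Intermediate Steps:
f(x) = -8 (f(x) = -4 - 4 = -8)
(-41831 + 27403)/(36730/6283 + Z(f(0))) = (-41831 + 27403)/(36730/6283 + (-8)²) = -14428/(36730*(1/6283) + 64) = -14428/(36730/6283 + 64) = -14428/438842/6283 = -14428*6283/438842 = -45325562/219421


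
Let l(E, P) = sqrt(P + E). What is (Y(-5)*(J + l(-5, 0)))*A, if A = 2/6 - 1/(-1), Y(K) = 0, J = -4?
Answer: 0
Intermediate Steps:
l(E, P) = sqrt(E + P)
A = 4/3 (A = 2*(1/6) - 1*(-1) = 1/3 + 1 = 4/3 ≈ 1.3333)
(Y(-5)*(J + l(-5, 0)))*A = (0*(-4 + sqrt(-5 + 0)))*(4/3) = (0*(-4 + sqrt(-5)))*(4/3) = (0*(-4 + I*sqrt(5)))*(4/3) = 0*(4/3) = 0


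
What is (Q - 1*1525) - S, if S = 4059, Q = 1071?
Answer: -4513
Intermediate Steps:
(Q - 1*1525) - S = (1071 - 1*1525) - 1*4059 = (1071 - 1525) - 4059 = -454 - 4059 = -4513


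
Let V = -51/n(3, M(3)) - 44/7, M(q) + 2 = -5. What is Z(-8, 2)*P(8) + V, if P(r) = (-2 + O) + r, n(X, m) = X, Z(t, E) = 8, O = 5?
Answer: 453/7 ≈ 64.714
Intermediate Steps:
M(q) = -7 (M(q) = -2 - 5 = -7)
P(r) = 3 + r (P(r) = (-2 + 5) + r = 3 + r)
V = -163/7 (V = -51/3 - 44/7 = -51*⅓ - 44*⅐ = -17 - 44/7 = -163/7 ≈ -23.286)
Z(-8, 2)*P(8) + V = 8*(3 + 8) - 163/7 = 8*11 - 163/7 = 88 - 163/7 = 453/7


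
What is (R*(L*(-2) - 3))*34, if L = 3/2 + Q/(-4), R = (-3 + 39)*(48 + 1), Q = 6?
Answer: -179928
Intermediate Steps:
R = 1764 (R = 36*49 = 1764)
L = 0 (L = 3/2 + 6/(-4) = 3*(½) + 6*(-¼) = 3/2 - 3/2 = 0)
(R*(L*(-2) - 3))*34 = (1764*(0*(-2) - 3))*34 = (1764*(0 - 3))*34 = (1764*(-3))*34 = -5292*34 = -179928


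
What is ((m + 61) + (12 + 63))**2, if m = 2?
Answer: 19044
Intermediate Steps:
((m + 61) + (12 + 63))**2 = ((2 + 61) + (12 + 63))**2 = (63 + 75)**2 = 138**2 = 19044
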